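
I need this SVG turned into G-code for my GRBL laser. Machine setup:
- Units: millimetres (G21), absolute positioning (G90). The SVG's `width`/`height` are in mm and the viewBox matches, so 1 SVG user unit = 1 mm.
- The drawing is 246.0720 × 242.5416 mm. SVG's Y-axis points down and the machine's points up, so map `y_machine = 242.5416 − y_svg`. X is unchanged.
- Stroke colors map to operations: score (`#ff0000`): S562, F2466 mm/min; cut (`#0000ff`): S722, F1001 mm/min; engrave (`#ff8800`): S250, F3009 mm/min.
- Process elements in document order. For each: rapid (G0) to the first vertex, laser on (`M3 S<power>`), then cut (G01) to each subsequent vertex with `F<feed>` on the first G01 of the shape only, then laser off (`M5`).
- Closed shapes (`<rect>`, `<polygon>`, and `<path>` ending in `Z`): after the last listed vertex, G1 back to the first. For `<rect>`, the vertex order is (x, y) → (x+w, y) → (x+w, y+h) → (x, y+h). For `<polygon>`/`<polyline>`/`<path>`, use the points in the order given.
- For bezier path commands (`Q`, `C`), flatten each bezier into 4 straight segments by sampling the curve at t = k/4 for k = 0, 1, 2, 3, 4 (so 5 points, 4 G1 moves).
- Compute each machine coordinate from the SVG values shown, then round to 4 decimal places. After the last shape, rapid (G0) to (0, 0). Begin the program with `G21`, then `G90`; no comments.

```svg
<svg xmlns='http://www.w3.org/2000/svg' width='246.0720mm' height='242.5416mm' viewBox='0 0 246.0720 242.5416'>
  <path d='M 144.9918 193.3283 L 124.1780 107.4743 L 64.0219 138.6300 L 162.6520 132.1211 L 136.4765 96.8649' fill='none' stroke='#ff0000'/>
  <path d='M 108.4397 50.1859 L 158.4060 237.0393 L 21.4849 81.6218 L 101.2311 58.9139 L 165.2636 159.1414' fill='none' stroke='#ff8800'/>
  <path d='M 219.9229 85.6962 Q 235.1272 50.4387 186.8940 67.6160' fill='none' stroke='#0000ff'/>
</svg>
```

Since the viewBox matches the mm dimensions, user units are millimetres directly. The only transform is the Y-flip y_m = 242.5416 − y_svg.

Shape 1 is a open polyline drawn with `<path>`. Its stroke #ff0000 means score at S562, F2466. After flipping Y the toolpath is (144.9918,49.2133) → (124.1780,135.0673) → (64.0219,103.9116) → (162.6520,110.4205) → (136.4765,145.6767).

Shape 2 is a open polyline drawn with `<path>`. Its stroke #ff8800 means engrave at S250, F3009. After flipping Y the toolpath is (108.4397,192.3557) → (158.4060,5.5023) → (21.4849,160.9198) → (101.2311,183.6277) → (165.2636,83.4002).

Shape 3 is a quadratic bezier drawn with `<path>`. Its stroke #0000ff means cut at S722, F1001. After flipping Y the toolpath is (219.9229,156.8454) → (223.5602,171.1970) → (219.2678,178.9942) → (207.0458,180.2371) → (186.8940,174.9256).

G21
G90
G0 X144.9918 Y49.2133
M3 S562
G01 X124.1780 Y135.0673 F2466
G01 X64.0219 Y103.9116
G01 X162.6520 Y110.4205
G01 X136.4765 Y145.6767
M5
G0 X108.4397 Y192.3557
M3 S250
G01 X158.4060 Y5.5023 F3009
G01 X21.4849 Y160.9198
G01 X101.2311 Y183.6277
G01 X165.2636 Y83.4002
M5
G0 X219.9229 Y156.8454
M3 S722
G01 X223.5602 Y171.1970 F1001
G01 X219.2678 Y178.9942
G01 X207.0458 Y180.2371
G01 X186.8940 Y174.9256
M5
G0 X0.0000 Y0.0000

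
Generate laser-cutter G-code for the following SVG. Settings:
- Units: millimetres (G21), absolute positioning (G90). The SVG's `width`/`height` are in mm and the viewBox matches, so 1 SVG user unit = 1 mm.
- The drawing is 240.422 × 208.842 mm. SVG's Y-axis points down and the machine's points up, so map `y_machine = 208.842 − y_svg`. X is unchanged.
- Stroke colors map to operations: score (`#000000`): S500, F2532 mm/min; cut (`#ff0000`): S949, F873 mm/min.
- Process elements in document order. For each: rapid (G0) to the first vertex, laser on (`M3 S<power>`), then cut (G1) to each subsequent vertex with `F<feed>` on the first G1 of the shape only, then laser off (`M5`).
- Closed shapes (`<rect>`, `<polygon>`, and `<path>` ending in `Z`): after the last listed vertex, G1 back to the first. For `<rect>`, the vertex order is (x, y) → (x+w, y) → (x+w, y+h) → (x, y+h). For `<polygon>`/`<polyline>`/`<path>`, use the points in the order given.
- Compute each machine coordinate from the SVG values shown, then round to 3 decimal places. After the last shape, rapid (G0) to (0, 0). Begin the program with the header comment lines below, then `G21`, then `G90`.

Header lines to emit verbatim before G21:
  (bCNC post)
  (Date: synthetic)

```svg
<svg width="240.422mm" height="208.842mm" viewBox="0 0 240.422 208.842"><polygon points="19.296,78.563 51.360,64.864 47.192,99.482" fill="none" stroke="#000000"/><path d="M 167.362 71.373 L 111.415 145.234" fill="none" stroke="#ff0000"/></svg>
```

viewBox `0 0 240.422 208.842` with mm width/height → 1 unit = 1 mm. Flip: y_m = 208.842 − y_svg.

**Shape 1** — `<polygon>` regular polygon, stroke `#000000` → score (S500, F2532). Machine vertices: (19.296,130.279) → (51.360,143.978) → (47.192,109.360) → (19.296,130.279). Closed: final G1 returns to the first vertex.

**Shape 2** — `<path>` line segment, stroke `#ff0000` → cut (S949, F873). Machine vertices: (167.362,137.469) → (111.415,63.608). Open path.

(bCNC post)
(Date: synthetic)
G21
G90
G0 X19.296 Y130.279
M3 S500
G1 X51.360 Y143.978 F2532
G1 X47.192 Y109.360
G1 X19.296 Y130.279
M5
G0 X167.362 Y137.469
M3 S949
G1 X111.415 Y63.608 F873
M5
G0 X0.000 Y0.000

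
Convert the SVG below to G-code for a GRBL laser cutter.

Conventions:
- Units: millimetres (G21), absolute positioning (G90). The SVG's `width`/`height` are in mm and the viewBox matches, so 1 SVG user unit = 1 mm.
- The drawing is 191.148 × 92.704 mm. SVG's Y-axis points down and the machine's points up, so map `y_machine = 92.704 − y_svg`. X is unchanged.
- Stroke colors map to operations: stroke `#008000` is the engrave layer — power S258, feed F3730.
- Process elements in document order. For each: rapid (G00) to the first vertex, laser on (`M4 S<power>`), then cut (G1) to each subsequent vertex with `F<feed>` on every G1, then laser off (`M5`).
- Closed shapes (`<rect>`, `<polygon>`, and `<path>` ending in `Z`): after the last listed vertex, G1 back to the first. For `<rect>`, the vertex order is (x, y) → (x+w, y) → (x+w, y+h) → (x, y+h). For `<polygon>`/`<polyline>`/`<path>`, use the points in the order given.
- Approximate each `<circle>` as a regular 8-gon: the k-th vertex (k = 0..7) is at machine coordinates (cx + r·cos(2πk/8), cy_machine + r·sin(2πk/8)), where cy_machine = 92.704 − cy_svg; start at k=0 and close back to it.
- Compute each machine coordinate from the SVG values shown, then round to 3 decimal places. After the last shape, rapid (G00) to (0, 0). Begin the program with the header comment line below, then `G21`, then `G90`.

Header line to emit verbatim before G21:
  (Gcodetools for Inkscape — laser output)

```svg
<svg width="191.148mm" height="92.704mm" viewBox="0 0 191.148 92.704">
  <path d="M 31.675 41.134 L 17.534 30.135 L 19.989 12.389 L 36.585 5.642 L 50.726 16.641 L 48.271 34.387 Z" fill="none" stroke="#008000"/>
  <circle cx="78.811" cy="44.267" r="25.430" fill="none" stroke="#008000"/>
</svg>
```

viewBox `0 0 191.148 92.704` with mm width/height → 1 unit = 1 mm. Flip: y_m = 92.704 − y_svg.

**Shape 1** — `<path>` regular polygon, stroke `#008000` → engrave (S258, F3730). Machine vertices: (31.675,51.570) → (17.534,62.569) → (19.989,80.315) → (36.585,87.062) → (50.726,76.063) → (48.271,58.317) → (31.675,51.570). Closed: final G1 returns to the first vertex.

**Shape 2** — `<circle>` circle, stroke `#008000` → engrave (S258, F3730). Machine vertices: (104.241,48.437) → (96.793,66.419) → (78.811,73.867) → (60.829,66.419) → (53.381,48.437) → (60.829,30.455) → (78.811,23.007) → (96.793,30.455) → (104.241,48.437). Closed: final G1 returns to the first vertex.

(Gcodetools for Inkscape — laser output)
G21
G90
G00 X31.675 Y51.570
M4 S258
G1 X17.534 Y62.569 F3730
G1 X19.989 Y80.315 F3730
G1 X36.585 Y87.062 F3730
G1 X50.726 Y76.063 F3730
G1 X48.271 Y58.317 F3730
G1 X31.675 Y51.570 F3730
M5
G00 X104.241 Y48.437
M4 S258
G1 X96.793 Y66.419 F3730
G1 X78.811 Y73.867 F3730
G1 X60.829 Y66.419 F3730
G1 X53.381 Y48.437 F3730
G1 X60.829 Y30.455 F3730
G1 X78.811 Y23.007 F3730
G1 X96.793 Y30.455 F3730
G1 X104.241 Y48.437 F3730
M5
G00 X0.000 Y0.000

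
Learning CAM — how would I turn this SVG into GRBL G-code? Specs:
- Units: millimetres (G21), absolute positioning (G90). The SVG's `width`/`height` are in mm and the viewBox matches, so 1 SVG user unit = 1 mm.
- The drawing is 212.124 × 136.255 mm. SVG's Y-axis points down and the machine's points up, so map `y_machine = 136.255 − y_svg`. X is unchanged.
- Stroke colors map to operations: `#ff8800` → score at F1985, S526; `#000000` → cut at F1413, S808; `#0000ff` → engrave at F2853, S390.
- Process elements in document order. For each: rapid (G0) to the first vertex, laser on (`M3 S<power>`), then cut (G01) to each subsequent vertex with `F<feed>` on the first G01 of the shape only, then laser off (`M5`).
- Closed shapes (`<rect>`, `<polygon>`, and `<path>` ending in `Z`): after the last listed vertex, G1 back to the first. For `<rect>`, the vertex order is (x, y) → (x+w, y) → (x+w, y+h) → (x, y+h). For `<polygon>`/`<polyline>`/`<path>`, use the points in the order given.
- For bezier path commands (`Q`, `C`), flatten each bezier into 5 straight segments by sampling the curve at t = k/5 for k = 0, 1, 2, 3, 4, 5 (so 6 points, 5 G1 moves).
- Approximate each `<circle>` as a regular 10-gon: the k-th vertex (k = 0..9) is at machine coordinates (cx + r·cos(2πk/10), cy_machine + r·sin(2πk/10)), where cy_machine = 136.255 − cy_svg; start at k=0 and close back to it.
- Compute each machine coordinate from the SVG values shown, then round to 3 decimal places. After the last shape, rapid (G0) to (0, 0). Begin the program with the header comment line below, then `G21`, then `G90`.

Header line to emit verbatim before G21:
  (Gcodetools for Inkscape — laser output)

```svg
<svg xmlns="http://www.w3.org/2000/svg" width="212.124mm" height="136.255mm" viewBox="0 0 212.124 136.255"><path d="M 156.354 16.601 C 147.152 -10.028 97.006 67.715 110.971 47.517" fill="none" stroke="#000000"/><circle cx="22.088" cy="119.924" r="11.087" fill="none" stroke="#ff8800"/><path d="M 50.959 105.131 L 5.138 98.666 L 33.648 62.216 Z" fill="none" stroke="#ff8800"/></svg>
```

1 u = 1 mm; y_m = 136.255 − y.

[1] `<path>` cubic bezier, #000000→cut S808 F1413: (156.354,119.654) → (146.760,124.725) → (132.382,114.458) → (118.263,98.564) → (109.445,86.754) → (110.971,88.738)

[2] `<circle>` circle, #ff8800→score S526 F1985: (33.175,16.331) → (31.058,22.848) → (25.514,26.875) → (18.662,26.875) → (13.118,22.848) → (11.001,16.331) → (13.118,9.814) → (18.662,5.787) → (25.514,5.787) → (31.058,9.814) → (33.175,16.331) (closed)

[3] `<path>` regular polygon, #ff8800→score S526 F1985: (50.959,31.124) → (5.138,37.589) → (33.648,74.039) → (50.959,31.124) (closed)

(Gcodetools for Inkscape — laser output)
G21
G90
G0 X156.354 Y119.654
M3 S808
G01 X146.760 Y124.725 F1413
G01 X132.382 Y114.458
G01 X118.263 Y98.564
G01 X109.445 Y86.754
G01 X110.971 Y88.738
M5
G0 X33.175 Y16.331
M3 S526
G01 X31.058 Y22.848 F1985
G01 X25.514 Y26.875
G01 X18.662 Y26.875
G01 X13.118 Y22.848
G01 X11.001 Y16.331
G01 X13.118 Y9.814
G01 X18.662 Y5.787
G01 X25.514 Y5.787
G01 X31.058 Y9.814
G01 X33.175 Y16.331
M5
G0 X50.959 Y31.124
M3 S526
G01 X5.138 Y37.589 F1985
G01 X33.648 Y74.039
G01 X50.959 Y31.124
M5
G0 X0.000 Y0.000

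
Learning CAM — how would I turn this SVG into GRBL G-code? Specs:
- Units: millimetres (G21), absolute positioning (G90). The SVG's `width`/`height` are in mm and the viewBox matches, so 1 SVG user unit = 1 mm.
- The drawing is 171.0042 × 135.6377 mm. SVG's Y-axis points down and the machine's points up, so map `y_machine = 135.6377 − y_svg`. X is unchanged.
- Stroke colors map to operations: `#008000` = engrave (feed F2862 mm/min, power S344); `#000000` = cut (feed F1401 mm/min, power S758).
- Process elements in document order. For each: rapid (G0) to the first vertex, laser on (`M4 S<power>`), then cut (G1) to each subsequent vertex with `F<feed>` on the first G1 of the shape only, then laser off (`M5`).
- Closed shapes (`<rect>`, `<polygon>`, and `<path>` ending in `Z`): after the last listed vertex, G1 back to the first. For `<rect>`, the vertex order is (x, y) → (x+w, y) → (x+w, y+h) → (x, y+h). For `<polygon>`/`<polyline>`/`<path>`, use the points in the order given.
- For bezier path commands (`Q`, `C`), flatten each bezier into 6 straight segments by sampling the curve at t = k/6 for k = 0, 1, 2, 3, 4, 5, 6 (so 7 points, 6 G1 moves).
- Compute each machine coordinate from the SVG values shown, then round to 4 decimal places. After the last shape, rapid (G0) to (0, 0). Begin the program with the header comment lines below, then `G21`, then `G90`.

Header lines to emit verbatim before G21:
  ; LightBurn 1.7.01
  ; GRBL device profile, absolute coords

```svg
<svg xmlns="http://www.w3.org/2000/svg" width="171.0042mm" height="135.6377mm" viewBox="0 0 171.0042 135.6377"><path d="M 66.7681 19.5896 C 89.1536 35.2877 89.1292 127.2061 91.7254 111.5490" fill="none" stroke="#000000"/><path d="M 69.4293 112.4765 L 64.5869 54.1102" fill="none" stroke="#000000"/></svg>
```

; LightBurn 1.7.01
; GRBL device profile, absolute coords
G21
G90
G0 X66.7681 Y116.0481
M4 S758
G1 X76.2092 Y102.6983 F1401
G1 X82.6107 Y81.7505
G1 X86.6677 Y58.3102
G1 X89.0757 Y37.4828
G1 X90.5298 Y24.3739
G1 X91.7254 Y24.0887
M5
G0 X69.4293 Y23.1612
M4 S758
G1 X64.5869 Y81.5275 F1401
M5
G0 X0.0000 Y0.0000

1 u = 1 mm; y_m = 135.6377 − y.

[1] `<path>` cubic bezier, #000000→cut S758 F1401: (66.7681,116.0481) → (76.2092,102.6983) → (82.6107,81.7505) → (86.6677,58.3102) → (89.0757,37.4828) → (90.5298,24.3739) → (91.7254,24.0887)

[2] `<path>` line segment, #000000→cut S758 F1401: (69.4293,23.1612) → (64.5869,81.5275)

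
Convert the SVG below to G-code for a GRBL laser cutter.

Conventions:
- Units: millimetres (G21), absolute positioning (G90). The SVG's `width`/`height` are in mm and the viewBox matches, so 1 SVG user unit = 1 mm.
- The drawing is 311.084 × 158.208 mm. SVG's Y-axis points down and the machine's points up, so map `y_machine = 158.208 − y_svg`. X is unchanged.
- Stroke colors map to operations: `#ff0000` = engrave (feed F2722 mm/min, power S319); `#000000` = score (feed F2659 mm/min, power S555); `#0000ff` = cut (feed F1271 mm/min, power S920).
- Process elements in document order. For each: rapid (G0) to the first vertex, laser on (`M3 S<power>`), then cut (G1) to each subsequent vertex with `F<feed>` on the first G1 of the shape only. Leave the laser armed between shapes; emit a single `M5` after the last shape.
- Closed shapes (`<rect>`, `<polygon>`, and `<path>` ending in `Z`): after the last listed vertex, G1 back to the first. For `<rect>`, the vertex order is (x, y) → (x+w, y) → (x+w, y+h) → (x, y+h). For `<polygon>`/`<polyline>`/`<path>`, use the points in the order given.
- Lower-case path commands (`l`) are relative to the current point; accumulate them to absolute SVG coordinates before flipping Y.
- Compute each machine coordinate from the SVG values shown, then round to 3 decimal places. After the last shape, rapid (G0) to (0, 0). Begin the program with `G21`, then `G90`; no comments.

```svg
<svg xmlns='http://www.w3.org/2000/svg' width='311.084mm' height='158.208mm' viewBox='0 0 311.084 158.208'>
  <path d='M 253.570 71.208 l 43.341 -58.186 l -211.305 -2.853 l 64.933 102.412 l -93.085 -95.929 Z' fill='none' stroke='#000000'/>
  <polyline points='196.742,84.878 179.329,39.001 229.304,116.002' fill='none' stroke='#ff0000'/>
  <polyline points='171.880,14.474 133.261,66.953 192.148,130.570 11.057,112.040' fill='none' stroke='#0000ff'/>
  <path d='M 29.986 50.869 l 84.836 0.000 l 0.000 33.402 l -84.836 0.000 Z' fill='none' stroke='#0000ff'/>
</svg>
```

Since the viewBox matches the mm dimensions, user units are millimetres directly. The only transform is the Y-flip y_m = 158.208 − y_svg.

Shape 1 is a closed polygon drawn with `<path>`. Its stroke #000000 means score at S555, F2659. After flipping Y the toolpath is (253.570,87.000) → (296.911,145.186) → (85.606,148.039) → (150.539,45.627) → (57.454,141.556) → (253.570,87.000), returning to the start.

Shape 2 is a open polyline drawn with `<polyline>`. Its stroke #ff0000 means engrave at S319, F2722. After flipping Y the toolpath is (196.742,73.330) → (179.329,119.207) → (229.304,42.206).

Shape 3 is a open polyline drawn with `<polyline>`. Its stroke #0000ff means cut at S920, F1271. After flipping Y the toolpath is (171.880,143.734) → (133.261,91.255) → (192.148,27.638) → (11.057,46.168).

Shape 4 is a rectangle drawn with `<path>`. Its stroke #0000ff means cut at S920, F1271. After flipping Y the toolpath is (29.986,107.339) → (114.822,107.339) → (114.822,73.937) → (29.986,73.937) → (29.986,107.339), returning to the start.

G21
G90
G0 X253.570 Y87.000
M3 S555
G1 X296.911 Y145.186 F2659
G1 X85.606 Y148.039
G1 X150.539 Y45.627
G1 X57.454 Y141.556
G1 X253.570 Y87.000
G0 X196.742 Y73.330
M3 S319
G1 X179.329 Y119.207 F2722
G1 X229.304 Y42.206
G0 X171.880 Y143.734
M3 S920
G1 X133.261 Y91.255 F1271
G1 X192.148 Y27.638
G1 X11.057 Y46.168
G0 X29.986 Y107.339
M3 S920
G1 X114.822 Y107.339 F1271
G1 X114.822 Y73.937
G1 X29.986 Y73.937
G1 X29.986 Y107.339
M5
G0 X0.000 Y0.000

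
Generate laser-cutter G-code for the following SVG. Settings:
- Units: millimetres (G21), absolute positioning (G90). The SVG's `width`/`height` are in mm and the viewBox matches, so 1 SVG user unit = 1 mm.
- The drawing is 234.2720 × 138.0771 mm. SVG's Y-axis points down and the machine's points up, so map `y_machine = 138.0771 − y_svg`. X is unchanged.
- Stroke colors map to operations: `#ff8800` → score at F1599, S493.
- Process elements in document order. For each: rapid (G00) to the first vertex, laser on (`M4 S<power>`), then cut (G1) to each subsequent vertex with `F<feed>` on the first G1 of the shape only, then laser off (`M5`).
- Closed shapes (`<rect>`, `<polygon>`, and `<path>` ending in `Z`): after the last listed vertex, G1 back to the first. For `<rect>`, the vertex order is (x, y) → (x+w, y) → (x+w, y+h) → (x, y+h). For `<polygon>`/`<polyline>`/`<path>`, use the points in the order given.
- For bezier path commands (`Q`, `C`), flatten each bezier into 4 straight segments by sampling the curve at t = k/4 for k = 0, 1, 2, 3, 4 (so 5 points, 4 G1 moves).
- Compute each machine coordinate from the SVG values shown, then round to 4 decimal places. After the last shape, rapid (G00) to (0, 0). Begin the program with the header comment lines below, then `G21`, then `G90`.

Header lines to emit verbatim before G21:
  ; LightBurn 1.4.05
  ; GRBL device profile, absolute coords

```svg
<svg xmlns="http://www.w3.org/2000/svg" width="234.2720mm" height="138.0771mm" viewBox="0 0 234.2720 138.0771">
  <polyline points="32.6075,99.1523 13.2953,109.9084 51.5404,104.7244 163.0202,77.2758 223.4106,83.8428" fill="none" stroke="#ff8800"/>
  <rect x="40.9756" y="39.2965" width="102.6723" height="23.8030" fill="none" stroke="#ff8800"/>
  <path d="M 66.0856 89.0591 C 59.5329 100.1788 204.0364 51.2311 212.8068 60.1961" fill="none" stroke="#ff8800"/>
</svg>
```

viewBox `0 0 234.2720 138.0771` with mm width/height → 1 unit = 1 mm. Flip: y_m = 138.0771 − y_svg.

**Shape 1** — `<polyline>` open polyline, stroke `#ff8800` → score (S493, F1599). Machine vertices: (32.6075,38.9248) → (13.2953,28.1687) → (51.5404,33.3527) → (163.0202,60.8013) → (223.4106,54.2343). Open path.

**Shape 2** — `<rect>` rectangle, stroke `#ff8800` → score (S493, F1599). Machine vertices: (40.9756,98.7806) → (143.6479,98.7806) → (143.6479,74.9776) → (40.9756,74.9776) → (40.9756,98.7806). Closed: final G1 returns to the first vertex.

**Shape 3** — `<path>` cubic bezier, stroke `#ff8800` → score (S493, F1599). Control points (SVG): P0=(66.0856,89.0591), P1=(59.5329,100.1788), P2=(204.0364,51.2311), P3=(212.8068,60.1961); sampled at t=k/4. Machine vertices: (66.0856,49.0180) → (85.0130,50.0974) → (133.7000,62.6415) → (185.2601,75.5896) → (212.8068,77.8810). Open path.

; LightBurn 1.4.05
; GRBL device profile, absolute coords
G21
G90
G00 X32.6075 Y38.9248
M4 S493
G1 X13.2953 Y28.1687 F1599
G1 X51.5404 Y33.3527
G1 X163.0202 Y60.8013
G1 X223.4106 Y54.2343
M5
G00 X40.9756 Y98.7806
M4 S493
G1 X143.6479 Y98.7806 F1599
G1 X143.6479 Y74.9776
G1 X40.9756 Y74.9776
G1 X40.9756 Y98.7806
M5
G00 X66.0856 Y49.0180
M4 S493
G1 X85.0130 Y50.0974 F1599
G1 X133.7000 Y62.6415
G1 X185.2601 Y75.5896
G1 X212.8068 Y77.8810
M5
G00 X0.0000 Y0.0000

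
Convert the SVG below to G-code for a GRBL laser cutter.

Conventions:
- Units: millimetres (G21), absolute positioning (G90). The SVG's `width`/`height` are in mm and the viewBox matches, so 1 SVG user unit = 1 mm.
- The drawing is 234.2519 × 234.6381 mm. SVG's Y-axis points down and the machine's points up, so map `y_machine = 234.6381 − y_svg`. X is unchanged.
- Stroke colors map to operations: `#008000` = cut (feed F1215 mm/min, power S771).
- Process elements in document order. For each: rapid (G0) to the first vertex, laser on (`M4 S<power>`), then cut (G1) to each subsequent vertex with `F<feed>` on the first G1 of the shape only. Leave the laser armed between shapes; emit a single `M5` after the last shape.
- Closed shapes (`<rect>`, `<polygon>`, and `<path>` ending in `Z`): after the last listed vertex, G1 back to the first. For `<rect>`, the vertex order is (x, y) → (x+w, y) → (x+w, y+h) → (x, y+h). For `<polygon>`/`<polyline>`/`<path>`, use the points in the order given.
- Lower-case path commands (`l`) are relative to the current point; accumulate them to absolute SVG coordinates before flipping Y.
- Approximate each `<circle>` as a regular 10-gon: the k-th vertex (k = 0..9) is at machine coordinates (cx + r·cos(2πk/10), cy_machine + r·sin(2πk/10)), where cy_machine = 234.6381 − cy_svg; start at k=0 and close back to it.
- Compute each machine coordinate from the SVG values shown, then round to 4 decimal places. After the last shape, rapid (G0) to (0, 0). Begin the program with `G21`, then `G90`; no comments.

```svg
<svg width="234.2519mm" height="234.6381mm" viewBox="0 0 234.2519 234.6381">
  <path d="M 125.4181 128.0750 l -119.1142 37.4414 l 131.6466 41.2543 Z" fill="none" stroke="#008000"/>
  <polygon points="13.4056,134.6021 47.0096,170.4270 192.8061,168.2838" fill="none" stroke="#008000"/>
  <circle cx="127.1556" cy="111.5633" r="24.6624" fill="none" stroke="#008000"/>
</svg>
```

G21
G90
G0 X125.4181 Y106.5631
M4 S771
G1 X6.3039 Y69.1217 F1215
G1 X137.9505 Y27.8674
G1 X125.4181 Y106.5631
G0 X13.4056 Y100.0360
M4 S771
G1 X47.0096 Y64.2111 F1215
G1 X192.8061 Y66.3543
G1 X13.4056 Y100.0360
G0 X151.8180 Y123.0748
M4 S771
G1 X147.1079 Y137.5710 F1215
G1 X134.7767 Y146.5301
G1 X119.5345 Y146.5301
G1 X107.2033 Y137.5710
G1 X102.4932 Y123.0748
G1 X107.2033 Y108.5786
G1 X119.5345 Y99.6195
G1 X134.7767 Y99.6195
G1 X147.1079 Y108.5786
G1 X151.8180 Y123.0748
M5
G0 X0.0000 Y0.0000

1 u = 1 mm; y_m = 234.6381 − y.

[1] `<path>` closed polygon, #008000→cut S771 F1215: (125.4181,106.5631) → (6.3039,69.1217) → (137.9505,27.8674) → (125.4181,106.5631) (closed)

[2] `<polygon>` closed polygon, #008000→cut S771 F1215: (13.4056,100.0360) → (47.0096,64.2111) → (192.8061,66.3543) → (13.4056,100.0360) (closed)

[3] `<circle>` circle, #008000→cut S771 F1215: (151.8180,123.0748) → (147.1079,137.5710) → (134.7767,146.5301) → (119.5345,146.5301) → (107.2033,137.5710) → (102.4932,123.0748) → (107.2033,108.5786) → (119.5345,99.6195) → (134.7767,99.6195) → (147.1079,108.5786) → (151.8180,123.0748) (closed)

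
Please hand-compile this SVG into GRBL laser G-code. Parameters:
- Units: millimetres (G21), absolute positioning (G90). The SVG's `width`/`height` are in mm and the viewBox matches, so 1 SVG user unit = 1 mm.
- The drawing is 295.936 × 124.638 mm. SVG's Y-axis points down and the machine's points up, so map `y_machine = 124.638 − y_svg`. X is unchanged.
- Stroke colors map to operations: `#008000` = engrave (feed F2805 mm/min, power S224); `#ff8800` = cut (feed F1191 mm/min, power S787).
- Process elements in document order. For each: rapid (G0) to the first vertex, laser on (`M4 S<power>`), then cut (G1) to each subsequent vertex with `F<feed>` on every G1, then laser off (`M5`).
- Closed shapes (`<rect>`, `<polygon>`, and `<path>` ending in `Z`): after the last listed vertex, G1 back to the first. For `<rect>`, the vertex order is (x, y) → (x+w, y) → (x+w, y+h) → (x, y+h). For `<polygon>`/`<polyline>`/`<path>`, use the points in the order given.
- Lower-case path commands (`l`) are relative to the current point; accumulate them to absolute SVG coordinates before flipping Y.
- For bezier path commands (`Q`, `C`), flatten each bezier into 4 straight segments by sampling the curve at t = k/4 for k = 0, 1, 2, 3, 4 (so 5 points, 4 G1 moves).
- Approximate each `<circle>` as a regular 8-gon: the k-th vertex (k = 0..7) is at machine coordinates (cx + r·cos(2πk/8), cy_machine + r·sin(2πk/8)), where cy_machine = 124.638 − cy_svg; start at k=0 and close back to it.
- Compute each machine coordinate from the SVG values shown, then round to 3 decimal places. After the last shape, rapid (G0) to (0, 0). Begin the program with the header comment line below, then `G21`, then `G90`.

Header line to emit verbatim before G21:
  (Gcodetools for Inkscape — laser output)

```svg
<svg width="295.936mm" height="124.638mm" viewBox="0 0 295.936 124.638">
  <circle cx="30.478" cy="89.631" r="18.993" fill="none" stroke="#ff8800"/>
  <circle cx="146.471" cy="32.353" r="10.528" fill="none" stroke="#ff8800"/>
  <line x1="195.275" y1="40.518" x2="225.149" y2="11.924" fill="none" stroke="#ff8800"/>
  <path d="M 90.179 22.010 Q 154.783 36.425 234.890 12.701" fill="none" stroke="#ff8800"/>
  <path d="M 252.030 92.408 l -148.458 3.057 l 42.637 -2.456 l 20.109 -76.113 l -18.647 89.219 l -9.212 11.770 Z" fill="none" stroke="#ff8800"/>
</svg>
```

Since the viewBox matches the mm dimensions, user units are millimetres directly. The only transform is the Y-flip y_m = 124.638 − y_svg.

Shape 1 is a circle drawn with `<circle>`. Its stroke #ff8800 means cut at S787, F1191. After flipping Y the toolpath is (49.471,35.007) → (43.908,48.437) → (30.478,54.000) → (17.048,48.437) → (11.485,35.007) → (17.048,21.577) → (30.478,16.014) → (43.908,21.577) → (49.471,35.007), returning to the start.

Shape 2 is a circle drawn with `<circle>`. Its stroke #ff8800 means cut at S787, F1191. After flipping Y the toolpath is (156.999,92.285) → (153.915,99.729) → (146.471,102.813) → (139.027,99.729) → (135.943,92.285) → (139.027,84.841) → (146.471,81.757) → (153.915,84.841) → (156.999,92.285), returning to the start.

Shape 3 is a line segment drawn with `<line>`. Its stroke #ff8800 means cut at S787, F1191. After flipping Y the toolpath is (195.275,84.120) → (225.149,112.714).

Shape 4 is a quadratic bezier drawn with `<path>`. Its stroke #ff8800 means cut at S787, F1191. After flipping Y the toolpath is (90.179,102.628) → (123.450,97.804) → (158.659,97.748) → (195.805,102.459) → (234.890,111.937).

Shape 5 is a closed polygon drawn with `<path>`. Its stroke #ff8800 means cut at S787, F1191. After flipping Y the toolpath is (252.030,32.230) → (103.572,29.173) → (146.209,31.629) → (166.318,107.742) → (147.671,18.523) → (138.459,6.753) → (252.030,32.230), returning to the start.

(Gcodetools for Inkscape — laser output)
G21
G90
G0 X49.471 Y35.007
M4 S787
G1 X43.908 Y48.437 F1191
G1 X30.478 Y54.000 F1191
G1 X17.048 Y48.437 F1191
G1 X11.485 Y35.007 F1191
G1 X17.048 Y21.577 F1191
G1 X30.478 Y16.014 F1191
G1 X43.908 Y21.577 F1191
G1 X49.471 Y35.007 F1191
M5
G0 X156.999 Y92.285
M4 S787
G1 X153.915 Y99.729 F1191
G1 X146.471 Y102.813 F1191
G1 X139.027 Y99.729 F1191
G1 X135.943 Y92.285 F1191
G1 X139.027 Y84.841 F1191
G1 X146.471 Y81.757 F1191
G1 X153.915 Y84.841 F1191
G1 X156.999 Y92.285 F1191
M5
G0 X195.275 Y84.120
M4 S787
G1 X225.149 Y112.714 F1191
M5
G0 X90.179 Y102.628
M4 S787
G1 X123.450 Y97.804 F1191
G1 X158.659 Y97.748 F1191
G1 X195.805 Y102.459 F1191
G1 X234.890 Y111.937 F1191
M5
G0 X252.030 Y32.230
M4 S787
G1 X103.572 Y29.173 F1191
G1 X146.209 Y31.629 F1191
G1 X166.318 Y107.742 F1191
G1 X147.671 Y18.523 F1191
G1 X138.459 Y6.753 F1191
G1 X252.030 Y32.230 F1191
M5
G0 X0.000 Y0.000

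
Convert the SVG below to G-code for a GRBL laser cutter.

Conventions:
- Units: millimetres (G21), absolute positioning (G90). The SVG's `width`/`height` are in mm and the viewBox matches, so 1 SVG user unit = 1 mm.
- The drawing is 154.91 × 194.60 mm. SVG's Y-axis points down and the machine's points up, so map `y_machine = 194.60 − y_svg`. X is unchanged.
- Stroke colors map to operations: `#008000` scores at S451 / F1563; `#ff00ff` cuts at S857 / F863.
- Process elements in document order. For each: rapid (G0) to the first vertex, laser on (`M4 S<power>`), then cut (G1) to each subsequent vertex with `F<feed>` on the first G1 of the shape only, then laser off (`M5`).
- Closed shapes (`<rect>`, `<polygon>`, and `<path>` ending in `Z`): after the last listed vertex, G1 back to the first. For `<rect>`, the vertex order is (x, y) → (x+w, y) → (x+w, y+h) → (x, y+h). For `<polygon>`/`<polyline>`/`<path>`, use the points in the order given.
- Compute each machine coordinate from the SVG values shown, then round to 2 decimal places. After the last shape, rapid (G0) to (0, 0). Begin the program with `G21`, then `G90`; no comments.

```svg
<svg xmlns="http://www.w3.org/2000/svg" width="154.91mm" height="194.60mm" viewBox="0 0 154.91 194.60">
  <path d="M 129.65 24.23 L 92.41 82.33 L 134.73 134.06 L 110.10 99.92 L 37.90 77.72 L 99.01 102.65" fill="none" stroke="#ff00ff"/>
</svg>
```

Since the viewBox matches the mm dimensions, user units are millimetres directly. The only transform is the Y-flip y_m = 194.60 − y_svg.

Shape 1 is a open polyline drawn with `<path>`. Its stroke #ff00ff means cut at S857, F863. After flipping Y the toolpath is (129.65,170.37) → (92.41,112.27) → (134.73,60.54) → (110.10,94.68) → (37.90,116.88) → (99.01,91.95).

G21
G90
G0 X129.65 Y170.37
M4 S857
G1 X92.41 Y112.27 F863
G1 X134.73 Y60.54
G1 X110.10 Y94.68
G1 X37.90 Y116.88
G1 X99.01 Y91.95
M5
G0 X0.00 Y0.00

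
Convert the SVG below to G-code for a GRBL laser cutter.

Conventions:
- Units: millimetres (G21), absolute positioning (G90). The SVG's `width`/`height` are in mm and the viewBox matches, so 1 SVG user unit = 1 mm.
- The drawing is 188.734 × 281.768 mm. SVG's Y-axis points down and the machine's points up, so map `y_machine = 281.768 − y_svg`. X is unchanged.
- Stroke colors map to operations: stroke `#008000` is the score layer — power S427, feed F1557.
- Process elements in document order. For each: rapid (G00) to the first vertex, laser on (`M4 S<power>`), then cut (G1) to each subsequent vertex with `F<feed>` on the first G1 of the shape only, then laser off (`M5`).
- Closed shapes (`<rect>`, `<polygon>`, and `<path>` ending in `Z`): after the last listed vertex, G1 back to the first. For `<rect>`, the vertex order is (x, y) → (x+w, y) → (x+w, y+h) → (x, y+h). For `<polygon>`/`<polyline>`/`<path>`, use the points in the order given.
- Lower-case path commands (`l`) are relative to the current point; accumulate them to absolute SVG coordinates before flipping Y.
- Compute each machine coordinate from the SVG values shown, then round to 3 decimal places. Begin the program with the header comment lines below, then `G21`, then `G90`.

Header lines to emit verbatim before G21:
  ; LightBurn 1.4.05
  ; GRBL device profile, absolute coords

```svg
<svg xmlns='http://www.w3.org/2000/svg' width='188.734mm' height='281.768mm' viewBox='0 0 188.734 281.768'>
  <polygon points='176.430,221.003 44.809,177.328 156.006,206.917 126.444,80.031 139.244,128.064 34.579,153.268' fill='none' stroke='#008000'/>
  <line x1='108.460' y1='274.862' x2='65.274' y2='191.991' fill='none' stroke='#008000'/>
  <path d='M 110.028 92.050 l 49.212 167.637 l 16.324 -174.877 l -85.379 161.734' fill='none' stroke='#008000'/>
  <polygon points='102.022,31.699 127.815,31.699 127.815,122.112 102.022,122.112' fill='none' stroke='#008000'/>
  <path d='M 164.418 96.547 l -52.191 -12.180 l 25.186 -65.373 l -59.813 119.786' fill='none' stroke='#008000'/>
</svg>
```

viewBox `0 0 188.734 281.768` with mm width/height → 1 unit = 1 mm. Flip: y_m = 281.768 − y_svg.

**Shape 1** — `<polygon>` closed polygon, stroke `#008000` → score (S427, F1557). Machine vertices: (176.430,60.765) → (44.809,104.440) → (156.006,74.851) → (126.444,201.737) → (139.244,153.704) → (34.579,128.500) → (176.430,60.765). Closed: final G1 returns to the first vertex.

**Shape 2** — `<line>` line segment, stroke `#008000` → score (S427, F1557). Machine vertices: (108.460,6.906) → (65.274,89.777). Open path.

**Shape 3** — `<path>` open polyline, stroke `#008000` → score (S427, F1557). Machine vertices: (110.028,189.718) → (159.240,22.081) → (175.564,196.958) → (90.185,35.224). Open path.

**Shape 4** — `<polygon>` rectangle, stroke `#008000` → score (S427, F1557). Machine vertices: (102.022,250.069) → (127.815,250.069) → (127.815,159.656) → (102.022,159.656) → (102.022,250.069). Closed: final G1 returns to the first vertex.

**Shape 5** — `<path>` open polyline, stroke `#008000` → score (S427, F1557). Machine vertices: (164.418,185.221) → (112.227,197.401) → (137.413,262.774) → (77.600,142.988). Open path.

; LightBurn 1.4.05
; GRBL device profile, absolute coords
G21
G90
G00 X176.430 Y60.765
M4 S427
G1 X44.809 Y104.440 F1557
G1 X156.006 Y74.851
G1 X126.444 Y201.737
G1 X139.244 Y153.704
G1 X34.579 Y128.500
G1 X176.430 Y60.765
M5
G00 X108.460 Y6.906
M4 S427
G1 X65.274 Y89.777 F1557
M5
G00 X110.028 Y189.718
M4 S427
G1 X159.240 Y22.081 F1557
G1 X175.564 Y196.958
G1 X90.185 Y35.224
M5
G00 X102.022 Y250.069
M4 S427
G1 X127.815 Y250.069 F1557
G1 X127.815 Y159.656
G1 X102.022 Y159.656
G1 X102.022 Y250.069
M5
G00 X164.418 Y185.221
M4 S427
G1 X112.227 Y197.401 F1557
G1 X137.413 Y262.774
G1 X77.600 Y142.988
M5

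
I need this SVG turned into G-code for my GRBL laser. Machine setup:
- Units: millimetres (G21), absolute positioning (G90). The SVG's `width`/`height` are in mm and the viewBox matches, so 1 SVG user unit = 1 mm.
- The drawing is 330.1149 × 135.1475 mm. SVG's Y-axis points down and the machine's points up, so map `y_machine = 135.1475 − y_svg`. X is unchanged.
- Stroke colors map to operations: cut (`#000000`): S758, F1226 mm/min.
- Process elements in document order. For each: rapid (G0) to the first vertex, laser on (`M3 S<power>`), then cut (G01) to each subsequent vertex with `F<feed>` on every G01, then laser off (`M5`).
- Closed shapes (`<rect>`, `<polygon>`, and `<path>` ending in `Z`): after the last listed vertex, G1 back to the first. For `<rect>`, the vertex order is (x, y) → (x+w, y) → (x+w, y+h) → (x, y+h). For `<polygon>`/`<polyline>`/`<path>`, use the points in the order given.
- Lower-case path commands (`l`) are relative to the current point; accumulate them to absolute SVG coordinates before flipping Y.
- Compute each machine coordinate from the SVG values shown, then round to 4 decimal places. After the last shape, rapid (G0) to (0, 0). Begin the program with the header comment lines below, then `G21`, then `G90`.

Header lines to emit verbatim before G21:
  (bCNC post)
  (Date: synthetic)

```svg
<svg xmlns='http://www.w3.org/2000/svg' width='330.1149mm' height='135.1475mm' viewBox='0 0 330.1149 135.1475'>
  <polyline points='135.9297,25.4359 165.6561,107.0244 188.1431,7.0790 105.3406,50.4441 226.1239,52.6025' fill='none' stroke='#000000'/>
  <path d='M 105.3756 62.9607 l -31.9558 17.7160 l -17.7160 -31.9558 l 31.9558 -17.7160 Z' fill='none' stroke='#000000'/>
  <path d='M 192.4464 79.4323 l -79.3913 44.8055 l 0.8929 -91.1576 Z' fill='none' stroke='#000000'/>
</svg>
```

1 u = 1 mm; y_m = 135.1475 − y.

[1] `<polyline>` open polyline, #000000→cut S758 F1226: (135.9297,109.7116) → (165.6561,28.1231) → (188.1431,128.0685) → (105.3406,84.7034) → (226.1239,82.5450)

[2] `<path>` regular polygon, #000000→cut S758 F1226: (105.3756,72.1868) → (73.4198,54.4708) → (55.7038,86.4266) → (87.6596,104.1426) → (105.3756,72.1868) (closed)

[3] `<path>` regular polygon, #000000→cut S758 F1226: (192.4464,55.7152) → (113.0551,10.9097) → (113.9480,102.0673) → (192.4464,55.7152) (closed)

(bCNC post)
(Date: synthetic)
G21
G90
G0 X135.9297 Y109.7116
M3 S758
G01 X165.6561 Y28.1231 F1226
G01 X188.1431 Y128.0685 F1226
G01 X105.3406 Y84.7034 F1226
G01 X226.1239 Y82.5450 F1226
M5
G0 X105.3756 Y72.1868
M3 S758
G01 X73.4198 Y54.4708 F1226
G01 X55.7038 Y86.4266 F1226
G01 X87.6596 Y104.1426 F1226
G01 X105.3756 Y72.1868 F1226
M5
G0 X192.4464 Y55.7152
M3 S758
G01 X113.0551 Y10.9097 F1226
G01 X113.9480 Y102.0673 F1226
G01 X192.4464 Y55.7152 F1226
M5
G0 X0.0000 Y0.0000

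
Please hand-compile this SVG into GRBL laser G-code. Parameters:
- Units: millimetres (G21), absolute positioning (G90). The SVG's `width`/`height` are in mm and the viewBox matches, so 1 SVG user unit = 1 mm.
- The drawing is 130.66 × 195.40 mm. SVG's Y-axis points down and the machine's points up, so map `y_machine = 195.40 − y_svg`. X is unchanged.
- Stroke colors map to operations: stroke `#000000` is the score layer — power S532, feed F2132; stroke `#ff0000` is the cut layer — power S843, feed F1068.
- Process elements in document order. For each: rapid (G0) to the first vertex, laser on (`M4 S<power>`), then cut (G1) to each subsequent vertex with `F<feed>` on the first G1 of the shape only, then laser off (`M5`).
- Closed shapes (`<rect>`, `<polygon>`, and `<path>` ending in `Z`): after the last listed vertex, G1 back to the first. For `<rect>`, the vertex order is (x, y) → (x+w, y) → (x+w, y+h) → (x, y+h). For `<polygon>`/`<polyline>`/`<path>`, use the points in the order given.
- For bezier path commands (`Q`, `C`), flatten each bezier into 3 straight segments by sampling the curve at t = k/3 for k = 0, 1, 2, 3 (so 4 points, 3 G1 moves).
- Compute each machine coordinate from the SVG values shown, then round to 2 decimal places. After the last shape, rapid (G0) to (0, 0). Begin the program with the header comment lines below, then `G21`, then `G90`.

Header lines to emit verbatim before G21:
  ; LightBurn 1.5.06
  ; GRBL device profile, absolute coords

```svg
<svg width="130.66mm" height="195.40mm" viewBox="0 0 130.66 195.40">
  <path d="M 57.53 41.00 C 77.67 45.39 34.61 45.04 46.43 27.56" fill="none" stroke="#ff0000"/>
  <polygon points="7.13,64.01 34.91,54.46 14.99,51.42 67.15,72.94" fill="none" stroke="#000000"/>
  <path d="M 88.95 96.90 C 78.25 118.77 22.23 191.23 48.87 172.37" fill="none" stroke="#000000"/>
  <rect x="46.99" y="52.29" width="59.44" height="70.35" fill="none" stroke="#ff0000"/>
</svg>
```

; LightBurn 1.5.06
; GRBL device profile, absolute coords
G21
G90
G0 X57.53 Y154.40
M4 S843
G1 X60.98 Y152.05 F1068
G1 X48.53 Y155.61
G1 X46.43 Y167.84
M5
G0 X7.13 Y131.39
M4 S532
G1 X34.91 Y140.94 F2132
G1 X14.99 Y143.98
G1 X67.15 Y122.46
G1 X7.13 Y131.39
M5
G0 X88.95 Y98.50
M4 S532
G1 X67.88 Y65.02 F2132
G1 X45.04 Y29.35
G1 X48.87 Y23.03
M5
G0 X46.99 Y143.11
M4 S843
G1 X106.43 Y143.11 F1068
G1 X106.43 Y72.76
G1 X46.99 Y72.76
G1 X46.99 Y143.11
M5
G0 X0.00 Y0.00

Since the viewBox matches the mm dimensions, user units are millimetres directly. The only transform is the Y-flip y_m = 195.40 − y_svg.

Shape 1 is a cubic bezier drawn with `<path>`. Its stroke #ff0000 means cut at S843, F1068. After flipping Y the toolpath is (57.53,154.40) → (60.98,152.05) → (48.53,155.61) → (46.43,167.84).

Shape 2 is a closed polygon drawn with `<polygon>`. Its stroke #000000 means score at S532, F2132. After flipping Y the toolpath is (7.13,131.39) → (34.91,140.94) → (14.99,143.98) → (67.15,122.46) → (7.13,131.39), returning to the start.

Shape 3 is a cubic bezier drawn with `<path>`. Its stroke #000000 means score at S532, F2132. After flipping Y the toolpath is (88.95,98.50) → (67.88,65.02) → (45.04,29.35) → (48.87,23.03).

Shape 4 is a rectangle drawn with `<rect>`. Its stroke #ff0000 means cut at S843, F1068. After flipping Y the toolpath is (46.99,143.11) → (106.43,143.11) → (106.43,72.76) → (46.99,72.76) → (46.99,143.11), returning to the start.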